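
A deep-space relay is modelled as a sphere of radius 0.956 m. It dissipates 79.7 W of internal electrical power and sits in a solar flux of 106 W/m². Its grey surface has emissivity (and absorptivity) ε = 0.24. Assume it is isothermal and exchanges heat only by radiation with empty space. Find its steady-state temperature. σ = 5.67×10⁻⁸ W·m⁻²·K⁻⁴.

At steady state, absorbed solar power + internal power = radiated power.
Absorbed: α·S·A_cross = 0.24·106·2.871 = 73.04 W (cross-section πr²).
Total input = 73.04 + 79.7 = 152.7 W.
Radiated: εσ·A_surf·T⁴ with A_surf = 4πr² = 11.48 m².
T⁴ = 152.7/(0.24·5.67×10⁻⁸·11.48) = 9.773×10⁸ K⁴.

T ≈ 177 K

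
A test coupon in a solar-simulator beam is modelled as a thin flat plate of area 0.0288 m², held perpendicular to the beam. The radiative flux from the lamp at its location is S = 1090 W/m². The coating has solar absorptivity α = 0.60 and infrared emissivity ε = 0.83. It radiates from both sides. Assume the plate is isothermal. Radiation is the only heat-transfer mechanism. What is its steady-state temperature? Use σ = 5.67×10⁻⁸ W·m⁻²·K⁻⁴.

At equilibrium, absorbed power = emitted power.
Absorbing cross-section = A = 0.02880 m²; emitting surface = 2A = 0.05760 m² (ratio 2).
αS·A_cross = εσ·A_surf·T⁴  ⇒  T⁴ = αS/(ε·2σ).
T⁴ = 0.600·1090/(0.83·2·5.67×10⁻⁸) = 6.948×10⁹ K⁴.
T = (6.948×10⁹)^(1/4).

T ≈ 289 K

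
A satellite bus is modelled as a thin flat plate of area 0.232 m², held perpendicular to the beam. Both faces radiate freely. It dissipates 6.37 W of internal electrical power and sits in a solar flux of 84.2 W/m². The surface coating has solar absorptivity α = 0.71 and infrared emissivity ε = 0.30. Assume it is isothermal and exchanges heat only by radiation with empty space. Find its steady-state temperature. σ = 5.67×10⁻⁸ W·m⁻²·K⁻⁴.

T ≈ 225 K

At steady state, absorbed solar power + internal power = radiated power.
Absorbed: α·S·A_cross = 0.71·84.2·0.2320 = 13.87 W (cross-section A).
Total input = 13.87 + 6.37 = 20.24 W.
Radiated: εσ·A_surf·T⁴ with A_surf = 2A = 0.4640 m².
T⁴ = 20.24/(0.30·5.67×10⁻⁸·0.4640) = 2.564×10⁹ K⁴.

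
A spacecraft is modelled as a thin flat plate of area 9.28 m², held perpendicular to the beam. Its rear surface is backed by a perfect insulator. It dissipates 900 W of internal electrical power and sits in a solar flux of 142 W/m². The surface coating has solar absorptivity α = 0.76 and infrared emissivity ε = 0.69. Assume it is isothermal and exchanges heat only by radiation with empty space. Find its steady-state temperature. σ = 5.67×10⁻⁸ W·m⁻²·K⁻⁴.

T ≈ 269 K

At steady state, absorbed solar power + internal power = radiated power.
Absorbed: α·S·A_cross = 0.76·142·9.280 = 1001 W (cross-section A).
Total input = 1001 + 900 = 1901 W.
Radiated: εσ·A_surf·T⁴ with A_surf = A = 9.280 m².
T⁴ = 1901/(0.69·5.67×10⁻⁸·9.280) = 5.237×10⁹ K⁴.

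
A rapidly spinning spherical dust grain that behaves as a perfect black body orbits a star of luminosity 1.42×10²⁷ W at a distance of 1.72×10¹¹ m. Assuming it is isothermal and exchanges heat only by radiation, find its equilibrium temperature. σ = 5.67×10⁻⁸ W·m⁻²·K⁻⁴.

First find the stellar flux at distance d: S = L/(4πd²) = 1.42×10²⁷/(4π·(1.72×10¹¹)²) = 3820 W/m².
For an isothermal sphere, absorbed (1−a)S·πr² = emitted σ·4πr²·T⁴, so T⁴ = (1−a)S/(4σ).
T⁴ = 1.00·3820/(4·5.67×10⁻⁸) = 1.684×10¹⁰ K⁴.

T ≈ 360 K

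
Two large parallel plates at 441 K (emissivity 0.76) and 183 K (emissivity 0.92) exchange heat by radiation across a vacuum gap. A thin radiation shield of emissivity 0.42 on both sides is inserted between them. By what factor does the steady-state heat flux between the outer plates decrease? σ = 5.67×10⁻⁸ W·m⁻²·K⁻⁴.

Without shield: q₀ = σΔ(T⁴)/(1/ε₁+1/ε₂−1) with denominator 1.403.
With shield the two gaps are in series; the resistances add: (1/ε₁+1/ε_s−1)+(1/ε_s+1/ε₂−1) = 2.697+2.468 = 5.165.
Heat-flux ratio q₀/q = 5.165/1.403.

factor ≈ 3.68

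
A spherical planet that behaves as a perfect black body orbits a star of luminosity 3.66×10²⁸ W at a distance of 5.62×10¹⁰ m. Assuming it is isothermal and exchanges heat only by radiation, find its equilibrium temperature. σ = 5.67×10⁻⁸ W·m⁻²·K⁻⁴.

T ≈ 1420 K

First find the stellar flux at distance d: S = L/(4πd²) = 3.66×10²⁸/(4π·(5.62×10¹⁰)²) = 9.221×10⁵ W/m².
For an isothermal sphere, absorbed (1−a)S·πr² = emitted σ·4πr²·T⁴, so T⁴ = (1−a)S/(4σ).
T⁴ = 1.00·9.221×10⁵/(4·5.67×10⁻⁸) = 4.066×10¹² K⁴.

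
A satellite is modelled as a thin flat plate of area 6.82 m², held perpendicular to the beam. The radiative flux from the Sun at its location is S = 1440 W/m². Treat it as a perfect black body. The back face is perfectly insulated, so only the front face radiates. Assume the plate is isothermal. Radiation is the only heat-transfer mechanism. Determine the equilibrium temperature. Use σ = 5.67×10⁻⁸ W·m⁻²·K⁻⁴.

T ≈ 399 K

At equilibrium, absorbed power = emitted power.
Absorbing cross-section = A = 6.820 m²; emitting surface = A = 6.820 m² (ratio 1).
S·A_cross = εσ·A_surf·T⁴  ⇒  T⁴ = S/(1σ).
T⁴ = 1.00·1440/(1·5.67×10⁻⁸) = 2.540×10¹⁰ K⁴.
T = (2.540×10¹⁰)^(1/4).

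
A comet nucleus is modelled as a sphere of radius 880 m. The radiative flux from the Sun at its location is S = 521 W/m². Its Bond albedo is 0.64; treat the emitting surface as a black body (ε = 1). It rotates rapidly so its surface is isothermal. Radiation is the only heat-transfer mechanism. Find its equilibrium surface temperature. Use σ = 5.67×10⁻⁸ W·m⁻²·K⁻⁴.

At equilibrium, absorbed power = emitted power.
Absorbing cross-section = πr² = 2.433×10⁶ m²; emitting surface = 4πr² = 9.731×10⁶ m² (ratio 4).
(1−a)S·A_cross = εσ·A_surf·T⁴  ⇒  T⁴ = (1−a)S/(4σ).
T⁴ = 0.360·521/(4·5.67×10⁻⁸) = 8.270×10⁸ K⁴.
T = (8.270×10⁸)^(1/4).

T ≈ 170 K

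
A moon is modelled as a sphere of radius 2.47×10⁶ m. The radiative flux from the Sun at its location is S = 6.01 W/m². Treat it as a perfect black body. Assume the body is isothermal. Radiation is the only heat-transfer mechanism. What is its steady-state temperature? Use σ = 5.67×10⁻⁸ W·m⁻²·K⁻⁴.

T ≈ 71.7 K

At equilibrium, absorbed power = emitted power.
Absorbing cross-section = πr² = 1.917×10¹³ m²; emitting surface = 4πr² = 7.667×10¹³ m² (ratio 4).
S·A_cross = εσ·A_surf·T⁴  ⇒  T⁴ = S/(4σ).
T⁴ = 1.00·6.01/(4·5.67×10⁻⁸) = 2.650×10⁷ K⁴.
T = (2.650×10⁷)^(1/4).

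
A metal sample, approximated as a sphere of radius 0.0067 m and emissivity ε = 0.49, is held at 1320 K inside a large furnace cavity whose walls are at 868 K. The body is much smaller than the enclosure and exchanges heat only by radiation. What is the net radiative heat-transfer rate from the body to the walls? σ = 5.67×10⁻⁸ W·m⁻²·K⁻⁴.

P_net ≈ 38.7 W

For a small grey body in a large enclosure: P_net = εσA(T_body⁴ − T_wall⁴).
A = 4πr² = 5.641×10⁻⁴ m²; T_body⁴ − T_wall⁴ = 3.036×10¹² − 5.676×10¹¹ = 2.468×10¹² K⁴.
|P_net| = 0.49·5.67×10⁻⁸·5.641×10⁻⁴·2.468×10¹².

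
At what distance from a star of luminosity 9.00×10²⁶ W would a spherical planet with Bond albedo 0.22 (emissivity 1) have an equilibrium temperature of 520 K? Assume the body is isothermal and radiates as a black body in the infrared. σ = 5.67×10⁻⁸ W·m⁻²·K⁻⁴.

For an isothermal black-emitting sphere, (1−a)S·πr² = σ·4πr²·T⁴ ⇒ S = 4σT⁴/(1−a).
S = 4·5.67×10⁻⁸·(520)⁴/0.780 = 21260 W/m².
Flux falls as S = L/(4πd²), so d = √(L/(4πS)) = √(9.00×10²⁶/(4π·21260)).

d ≈ 5.80×10¹⁰ m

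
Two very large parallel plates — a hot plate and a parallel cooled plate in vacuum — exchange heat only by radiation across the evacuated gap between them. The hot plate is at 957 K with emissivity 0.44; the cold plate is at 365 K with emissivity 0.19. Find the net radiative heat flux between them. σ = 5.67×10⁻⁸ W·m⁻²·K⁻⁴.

For two infinite grey parallel plates, q = σ(T₁⁴ − T₂⁴)/(1/ε₁ + 1/ε₂ − 1).
T₁⁴ − T₂⁴ = 8.388×10¹¹ − 1.775×10¹⁰ = 8.210×10¹¹ K⁴.
1/ε₁ + 1/ε₂ − 1 = 2.273 + 5.263 − 1 = 6.536.
q = 5.67×10⁻⁸ × 8.210×10¹¹ / 6.536.

q ≈ 7120 W/m²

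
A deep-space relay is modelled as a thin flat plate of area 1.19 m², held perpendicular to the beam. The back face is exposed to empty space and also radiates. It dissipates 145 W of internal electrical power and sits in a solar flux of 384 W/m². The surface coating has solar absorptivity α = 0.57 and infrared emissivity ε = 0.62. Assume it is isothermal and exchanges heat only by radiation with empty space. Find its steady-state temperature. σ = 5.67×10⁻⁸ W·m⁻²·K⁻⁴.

At steady state, absorbed solar power + internal power = radiated power.
Absorbed: α·S·A_cross = 0.57·384·1.190 = 260.5 W (cross-section A).
Total input = 260.5 + 145 = 405.5 W.
Radiated: εσ·A_surf·T⁴ with A_surf = 2A = 2.380 m².
T⁴ = 405.5/(0.62·5.67×10⁻⁸·2.380) = 4.846×10⁹ K⁴.

T ≈ 264 K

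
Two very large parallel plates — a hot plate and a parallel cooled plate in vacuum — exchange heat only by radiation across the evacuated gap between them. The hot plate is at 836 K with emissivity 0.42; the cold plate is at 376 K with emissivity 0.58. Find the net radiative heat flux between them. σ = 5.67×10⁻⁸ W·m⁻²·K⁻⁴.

q ≈ 8550 W/m²

For two infinite grey parallel plates, q = σ(T₁⁴ − T₂⁴)/(1/ε₁ + 1/ε₂ − 1).
T₁⁴ − T₂⁴ = 4.885×10¹¹ − 1.999×10¹⁰ = 4.685×10¹¹ K⁴.
1/ε₁ + 1/ε₂ − 1 = 2.381 + 1.724 − 1 = 3.105.
q = 5.67×10⁻⁸ × 4.685×10¹¹ / 3.105.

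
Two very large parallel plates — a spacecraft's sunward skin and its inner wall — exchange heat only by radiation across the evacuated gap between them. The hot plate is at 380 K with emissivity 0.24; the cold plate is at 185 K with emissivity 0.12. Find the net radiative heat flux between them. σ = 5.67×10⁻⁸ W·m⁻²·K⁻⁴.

q ≈ 97.0 W/m²

For two infinite grey parallel plates, q = σ(T₁⁴ − T₂⁴)/(1/ε₁ + 1/ε₂ − 1).
T₁⁴ − T₂⁴ = 2.085×10¹⁰ − 1.171×10⁹ = 1.968×10¹⁰ K⁴.
1/ε₁ + 1/ε₂ − 1 = 4.167 + 8.333 − 1 = 11.50.
q = 5.67×10⁻⁸ × 1.968×10¹⁰ / 11.50.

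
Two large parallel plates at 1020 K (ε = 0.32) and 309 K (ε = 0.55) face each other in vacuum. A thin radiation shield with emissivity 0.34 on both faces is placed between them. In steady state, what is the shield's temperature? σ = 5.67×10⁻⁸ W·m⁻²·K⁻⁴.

In steady state the net flux on the hot side equals that on the cold side.
σ(T₁⁴−T_s⁴)/D₁ = σ(T_s⁴−T₂⁴)/D₂, with D₁ = 1/ε₁+1/ε_s−1 = 5.066, D₂ = 1/ε_s+1/ε₂−1 = 3.759.
Solve for T_s⁴: T_s⁴ = (D₂·T₁⁴ + D₁·T₂⁴)/(D₁+D₂) = 4.663×10¹¹ K⁴.

T_s ≈ 826 K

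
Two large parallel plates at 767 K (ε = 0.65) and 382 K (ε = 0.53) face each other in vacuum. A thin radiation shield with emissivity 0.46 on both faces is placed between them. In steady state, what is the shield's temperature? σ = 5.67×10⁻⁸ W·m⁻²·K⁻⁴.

T_s ≈ 663 K

In steady state the net flux on the hot side equals that on the cold side.
σ(T₁⁴−T_s⁴)/D₁ = σ(T_s⁴−T₂⁴)/D₂, with D₁ = 1/ε₁+1/ε_s−1 = 2.712, D₂ = 1/ε_s+1/ε₂−1 = 3.061.
Solve for T_s⁴: T_s⁴ = (D₂·T₁⁴ + D₁·T₂⁴)/(D₁+D₂) = 1.935×10¹¹ K⁴.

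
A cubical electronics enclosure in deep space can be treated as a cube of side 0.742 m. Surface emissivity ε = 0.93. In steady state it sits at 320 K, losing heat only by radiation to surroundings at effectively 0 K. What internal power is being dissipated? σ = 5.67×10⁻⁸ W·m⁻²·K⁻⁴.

Steady state: P = εσA T⁴.
A = 6L² = 3.303 m²; T⁴ = (320)⁴ = 1.049×10¹⁰ K⁴.
P = 0.93 × 5.67×10⁻⁸ × 3.303 × 1.049×10¹⁰.

P ≈ 1830 W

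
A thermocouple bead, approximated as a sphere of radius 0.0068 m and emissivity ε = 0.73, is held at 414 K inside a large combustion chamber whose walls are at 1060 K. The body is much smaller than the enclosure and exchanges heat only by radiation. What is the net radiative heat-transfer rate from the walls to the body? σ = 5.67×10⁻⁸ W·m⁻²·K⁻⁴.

For a small grey body in a large enclosure: P_net = εσA(T_body⁴ − T_wall⁴).
A = 4πr² = 5.811×10⁻⁴ m²; T_body⁴ − T_wall⁴ = 2.938×10¹⁰ − 1.262×10¹² = -1.233×10¹² K⁴.
|P_net| = 0.73·5.67×10⁻⁸·5.811×10⁻⁴·1.233×10¹².

P_net ≈ 29.7 W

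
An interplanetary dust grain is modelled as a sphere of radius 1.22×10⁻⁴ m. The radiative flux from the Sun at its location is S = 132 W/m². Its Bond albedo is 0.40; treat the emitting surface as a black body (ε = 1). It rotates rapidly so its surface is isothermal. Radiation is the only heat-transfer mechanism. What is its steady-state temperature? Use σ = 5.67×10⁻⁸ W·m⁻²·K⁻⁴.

At equilibrium, absorbed power = emitted power.
Absorbing cross-section = πr² = 4.676×10⁻⁸ m²; emitting surface = 4πr² = 1.870×10⁻⁷ m² (ratio 4).
(1−a)S·A_cross = εσ·A_surf·T⁴  ⇒  T⁴ = (1−a)S/(4σ).
T⁴ = 0.600·132/(4·5.67×10⁻⁸) = 3.492×10⁸ K⁴.
T = (3.492×10⁸)^(1/4).

T ≈ 137 K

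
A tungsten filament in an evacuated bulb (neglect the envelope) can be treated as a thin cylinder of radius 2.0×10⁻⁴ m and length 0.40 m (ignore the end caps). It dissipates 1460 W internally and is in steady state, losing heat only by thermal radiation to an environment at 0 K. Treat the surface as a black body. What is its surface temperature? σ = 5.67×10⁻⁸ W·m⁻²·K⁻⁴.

T ≈ 2680 K

Steady state: internal power = radiated power, P = εσA T⁴.
Radiating area A = 2πrL = 5.027×10⁻⁴ m².
T⁴ = P/(εσA) = 1460/(1.0·5.67×10⁻⁸·5.027×10⁻⁴) = 5.123×10¹³ K⁴.
T = (5.123×10¹³)^(1/4).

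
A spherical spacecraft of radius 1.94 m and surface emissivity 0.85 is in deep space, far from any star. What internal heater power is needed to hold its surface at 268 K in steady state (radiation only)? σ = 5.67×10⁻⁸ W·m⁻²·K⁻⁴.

P = εσ·4πr²·T⁴.
4πr² = 47.29 m²; T⁴ = 5.159×10⁹ K⁴.
P = 0.85·5.67×10⁻⁸·47.29·5.159×10⁹.

P ≈ 11800 W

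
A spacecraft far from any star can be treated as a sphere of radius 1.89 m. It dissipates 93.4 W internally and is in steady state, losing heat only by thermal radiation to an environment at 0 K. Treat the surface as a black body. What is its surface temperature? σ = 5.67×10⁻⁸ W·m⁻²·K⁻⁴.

T ≈ 77.8 K

Steady state: internal power = radiated power, P = εσA T⁴.
Radiating area A = 4πr² = 44.89 m².
T⁴ = P/(εσA) = 93.4/(1.0·5.67×10⁻⁸·44.89) = 3.670×10⁷ K⁴.
T = (3.670×10⁷)^(1/4).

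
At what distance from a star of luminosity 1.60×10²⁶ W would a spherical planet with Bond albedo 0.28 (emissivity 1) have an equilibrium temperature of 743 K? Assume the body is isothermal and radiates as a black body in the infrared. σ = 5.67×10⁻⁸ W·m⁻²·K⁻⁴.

For an isothermal black-emitting sphere, (1−a)S·πr² = σ·4πr²·T⁴ ⇒ S = 4σT⁴/(1−a).
S = 4·5.67×10⁻⁸·(743)⁴/0.720 = 96000 W/m².
Flux falls as S = L/(4πd²), so d = √(L/(4πS)) = √(1.60×10²⁶/(4π·96000)).

d ≈ 1.15×10¹⁰ m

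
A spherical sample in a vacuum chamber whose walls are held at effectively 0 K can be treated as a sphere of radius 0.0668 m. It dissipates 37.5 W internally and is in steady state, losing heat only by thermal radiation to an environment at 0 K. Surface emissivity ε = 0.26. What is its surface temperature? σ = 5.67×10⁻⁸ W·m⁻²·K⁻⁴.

T ≈ 462 K

Steady state: internal power = radiated power, P = εσA T⁴.
Radiating area A = 4πr² = 0.05607 m².
T⁴ = P/(εσA) = 37.5/(0.26·5.67×10⁻⁸·0.05607) = 4.536×10¹⁰ K⁴.
T = (4.536×10¹⁰)^(1/4).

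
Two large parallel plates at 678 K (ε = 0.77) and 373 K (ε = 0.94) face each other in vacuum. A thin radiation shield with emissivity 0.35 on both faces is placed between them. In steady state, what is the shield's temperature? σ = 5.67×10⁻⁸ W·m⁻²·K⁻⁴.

T_s ≈ 578 K

In steady state the net flux on the hot side equals that on the cold side.
σ(T₁⁴−T_s⁴)/D₁ = σ(T_s⁴−T₂⁴)/D₂, with D₁ = 1/ε₁+1/ε_s−1 = 3.156, D₂ = 1/ε_s+1/ε₂−1 = 2.921.
Solve for T_s⁴: T_s⁴ = (D₂·T₁⁴ + D₁·T₂⁴)/(D₁+D₂) = 1.116×10¹¹ K⁴.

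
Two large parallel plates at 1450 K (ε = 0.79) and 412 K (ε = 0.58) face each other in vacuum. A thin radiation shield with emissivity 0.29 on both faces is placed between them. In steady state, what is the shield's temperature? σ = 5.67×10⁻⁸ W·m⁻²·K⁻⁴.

T_s ≈ 1240 K

In steady state the net flux on the hot side equals that on the cold side.
σ(T₁⁴−T_s⁴)/D₁ = σ(T_s⁴−T₂⁴)/D₂, with D₁ = 1/ε₁+1/ε_s−1 = 3.714, D₂ = 1/ε_s+1/ε₂−1 = 4.172.
Solve for T_s⁴: T_s⁴ = (D₂·T₁⁴ + D₁·T₂⁴)/(D₁+D₂) = 2.352×10¹² K⁴.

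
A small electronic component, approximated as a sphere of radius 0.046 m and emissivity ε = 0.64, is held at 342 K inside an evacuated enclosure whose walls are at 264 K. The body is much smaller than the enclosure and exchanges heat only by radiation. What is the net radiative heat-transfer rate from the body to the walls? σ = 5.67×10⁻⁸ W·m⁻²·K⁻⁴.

For a small grey body in a large enclosure: P_net = εσA(T_body⁴ − T_wall⁴).
A = 4πr² = 0.02659 m²; T_body⁴ − T_wall⁴ = 1.368×10¹⁰ − 4.858×10⁹ = 8.823×10⁹ K⁴.
|P_net| = 0.64·5.67×10⁻⁸·0.02659·8.823×10⁹.

P_net ≈ 8.51 W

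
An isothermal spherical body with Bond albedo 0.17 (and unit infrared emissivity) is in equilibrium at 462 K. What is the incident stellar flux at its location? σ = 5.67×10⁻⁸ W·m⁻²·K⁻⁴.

S ≈ 12400 W/m²

(1−a)S·πr² = σ·4πr²·T⁴ ⇒ S = 4σT⁴/(1−a).
S = 4·5.67×10⁻⁸·4.556×10¹⁰/0.830.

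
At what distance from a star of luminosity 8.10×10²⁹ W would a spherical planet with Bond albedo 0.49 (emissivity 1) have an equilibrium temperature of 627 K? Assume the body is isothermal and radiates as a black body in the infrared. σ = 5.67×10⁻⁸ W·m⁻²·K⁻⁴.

d ≈ 9.68×10¹¹ m

For an isothermal black-emitting sphere, (1−a)S·πr² = σ·4πr²·T⁴ ⇒ S = 4σT⁴/(1−a).
S = 4·5.67×10⁻⁸·(627)⁴/0.510 = 68730 W/m².
Flux falls as S = L/(4πd²), so d = √(L/(4πS)) = √(8.10×10²⁹/(4π·68730)).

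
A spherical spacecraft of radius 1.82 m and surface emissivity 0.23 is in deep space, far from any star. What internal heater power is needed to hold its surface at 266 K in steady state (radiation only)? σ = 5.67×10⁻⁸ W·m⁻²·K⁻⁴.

P = εσ·4πr²·T⁴.
4πr² = 41.62 m²; T⁴ = 5.006×10⁹ K⁴.
P = 0.23·5.67×10⁻⁸·41.62·5.006×10⁹.

P ≈ 2720 W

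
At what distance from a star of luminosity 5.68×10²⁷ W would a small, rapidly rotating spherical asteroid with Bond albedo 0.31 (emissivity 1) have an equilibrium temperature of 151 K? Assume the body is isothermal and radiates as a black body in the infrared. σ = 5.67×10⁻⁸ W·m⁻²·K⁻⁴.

d ≈ 1.63×10¹² m

For an isothermal black-emitting sphere, (1−a)S·πr² = σ·4πr²·T⁴ ⇒ S = 4σT⁴/(1−a).
S = 4·5.67×10⁻⁸·(151)⁴/0.690 = 170.9 W/m².
Flux falls as S = L/(4πd²), so d = √(L/(4πS)) = √(5.68×10²⁷/(4π·170.9)).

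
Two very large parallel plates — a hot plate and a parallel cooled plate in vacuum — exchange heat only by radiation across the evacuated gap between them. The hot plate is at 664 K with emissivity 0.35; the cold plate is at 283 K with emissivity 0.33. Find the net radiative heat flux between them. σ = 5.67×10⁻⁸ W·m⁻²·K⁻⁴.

q ≈ 2180 W/m²

For two infinite grey parallel plates, q = σ(T₁⁴ − T₂⁴)/(1/ε₁ + 1/ε₂ − 1).
T₁⁴ − T₂⁴ = 1.944×10¹¹ − 6.414×10⁹ = 1.880×10¹¹ K⁴.
1/ε₁ + 1/ε₂ − 1 = 2.857 + 3.030 − 1 = 4.887.
q = 5.67×10⁻⁸ × 1.880×10¹¹ / 4.887.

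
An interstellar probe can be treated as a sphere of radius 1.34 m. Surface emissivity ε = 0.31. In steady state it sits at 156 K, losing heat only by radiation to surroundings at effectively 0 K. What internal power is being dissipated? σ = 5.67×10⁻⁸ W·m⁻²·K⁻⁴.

P ≈ 235 W

Steady state: P = εσA T⁴.
A = 4πr² = 22.56 m²; T⁴ = (156)⁴ = 5.922×10⁸ K⁴.
P = 0.31 × 5.67×10⁻⁸ × 22.56 × 5.922×10⁸.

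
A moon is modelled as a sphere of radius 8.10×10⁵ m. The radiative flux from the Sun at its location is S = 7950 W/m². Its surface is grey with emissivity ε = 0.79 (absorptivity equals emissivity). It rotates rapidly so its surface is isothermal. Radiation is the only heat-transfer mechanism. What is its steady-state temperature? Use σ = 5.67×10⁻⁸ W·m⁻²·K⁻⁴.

T ≈ 433 K

At equilibrium, absorbed power = emitted power.
Absorbing cross-section = πr² = 2.061×10¹² m²; emitting surface = 4πr² = 8.245×10¹² m² (ratio 4).
εS·A_cross = εσ·A_surf·T⁴  ⇒  T⁴ = S/(4σ)   (ε cancels).
T⁴ = 7950/(4·5.67×10⁻⁸) = 3.505×10¹⁰ K⁴.
T = (3.505×10¹⁰)^(1/4).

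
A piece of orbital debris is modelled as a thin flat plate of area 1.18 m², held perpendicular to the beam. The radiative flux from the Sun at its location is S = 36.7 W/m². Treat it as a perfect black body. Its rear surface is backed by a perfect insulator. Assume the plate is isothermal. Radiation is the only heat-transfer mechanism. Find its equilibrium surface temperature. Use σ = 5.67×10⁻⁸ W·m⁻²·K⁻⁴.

T ≈ 160 K

At equilibrium, absorbed power = emitted power.
Absorbing cross-section = A = 1.180 m²; emitting surface = A = 1.180 m² (ratio 1).
S·A_cross = εσ·A_surf·T⁴  ⇒  T⁴ = S/(1σ).
T⁴ = 1.00·36.7/(1·5.67×10⁻⁸) = 6.473×10⁸ K⁴.
T = (6.473×10⁸)^(1/4).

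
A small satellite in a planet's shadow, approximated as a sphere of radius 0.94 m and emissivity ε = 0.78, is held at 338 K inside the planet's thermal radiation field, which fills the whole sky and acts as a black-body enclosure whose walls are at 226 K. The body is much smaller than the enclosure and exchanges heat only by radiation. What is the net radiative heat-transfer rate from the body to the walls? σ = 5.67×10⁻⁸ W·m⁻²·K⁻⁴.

For a small grey body in a large enclosure: P_net = εσA(T_body⁴ − T_wall⁴).
A = 4πr² = 11.10 m²; T_body⁴ − T_wall⁴ = 1.305×10¹⁰ − 2.609×10⁹ = 1.044×10¹⁰ K⁴.
|P_net| = 0.78·5.67×10⁻⁸·11.10·1.044×10¹⁰.

P_net ≈ 5130 W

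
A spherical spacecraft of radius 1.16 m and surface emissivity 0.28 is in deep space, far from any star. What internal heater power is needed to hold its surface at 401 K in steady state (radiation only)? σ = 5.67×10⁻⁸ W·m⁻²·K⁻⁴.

P = εσ·4πr²·T⁴.
4πr² = 16.91 m²; T⁴ = 2.586×10¹⁰ K⁴.
P = 0.28·5.67×10⁻⁸·16.91·2.586×10¹⁰.

P ≈ 6940 W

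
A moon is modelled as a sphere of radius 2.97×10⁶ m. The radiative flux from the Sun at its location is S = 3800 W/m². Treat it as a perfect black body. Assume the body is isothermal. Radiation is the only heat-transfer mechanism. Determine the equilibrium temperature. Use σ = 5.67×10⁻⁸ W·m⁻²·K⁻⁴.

At equilibrium, absorbed power = emitted power.
Absorbing cross-section = πr² = 2.771×10¹³ m²; emitting surface = 4πr² = 1.108×10¹⁴ m² (ratio 4).
S·A_cross = εσ·A_surf·T⁴  ⇒  T⁴ = S/(4σ).
T⁴ = 1.00·3800/(4·5.67×10⁻⁸) = 1.675×10¹⁰ K⁴.
T = (1.675×10¹⁰)^(1/4).

T ≈ 360 K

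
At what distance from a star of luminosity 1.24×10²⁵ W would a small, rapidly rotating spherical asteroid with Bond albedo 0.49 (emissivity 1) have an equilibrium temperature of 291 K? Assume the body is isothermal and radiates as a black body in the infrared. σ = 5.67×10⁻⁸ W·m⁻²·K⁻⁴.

For an isothermal black-emitting sphere, (1−a)S·πr² = σ·4πr²·T⁴ ⇒ S = 4σT⁴/(1−a).
S = 4·5.67×10⁻⁸·(291)⁴/0.510 = 3189 W/m².
Flux falls as S = L/(4πd²), so d = √(L/(4πS)) = √(1.24×10²⁵/(4π·3189)).

d ≈ 1.76×10¹⁰ m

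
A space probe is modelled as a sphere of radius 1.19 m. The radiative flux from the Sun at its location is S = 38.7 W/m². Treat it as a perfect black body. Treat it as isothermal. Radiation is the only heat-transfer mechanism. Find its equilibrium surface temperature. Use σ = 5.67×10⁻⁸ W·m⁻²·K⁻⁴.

T ≈ 114 K

At equilibrium, absorbed power = emitted power.
Absorbing cross-section = πr² = 4.449 m²; emitting surface = 4πr² = 17.80 m² (ratio 4).
S·A_cross = εσ·A_surf·T⁴  ⇒  T⁴ = S/(4σ).
T⁴ = 1.00·38.7/(4·5.67×10⁻⁸) = 1.706×10⁸ K⁴.
T = (1.706×10⁸)^(1/4).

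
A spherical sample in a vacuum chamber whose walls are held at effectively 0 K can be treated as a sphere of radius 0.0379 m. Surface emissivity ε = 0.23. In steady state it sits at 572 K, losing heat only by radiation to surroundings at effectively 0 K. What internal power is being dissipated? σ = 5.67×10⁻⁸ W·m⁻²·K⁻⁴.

P ≈ 25.2 W

Steady state: P = εσA T⁴.
A = 4πr² = 0.01805 m²; T⁴ = (572)⁴ = 1.070×10¹¹ K⁴.
P = 0.23 × 5.67×10⁻⁸ × 0.01805 × 1.070×10¹¹.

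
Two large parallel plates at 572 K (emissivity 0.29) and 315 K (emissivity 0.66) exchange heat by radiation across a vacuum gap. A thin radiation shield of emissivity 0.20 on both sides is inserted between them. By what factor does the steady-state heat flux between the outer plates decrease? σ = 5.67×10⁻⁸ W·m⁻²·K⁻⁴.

Without shield: q₀ = σΔ(T⁴)/(1/ε₁+1/ε₂−1) with denominator 3.963.
With shield the two gaps are in series; the resistances add: (1/ε₁+1/ε_s−1)+(1/ε_s+1/ε₂−1) = 7.448+5.515 = 12.96.
Heat-flux ratio q₀/q = 12.96/3.963.

factor ≈ 3.27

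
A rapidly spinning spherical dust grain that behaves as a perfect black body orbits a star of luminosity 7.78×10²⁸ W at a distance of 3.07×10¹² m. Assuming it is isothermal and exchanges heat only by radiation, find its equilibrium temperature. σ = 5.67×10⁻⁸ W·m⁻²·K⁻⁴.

First find the stellar flux at distance d: S = L/(4πd²) = 7.78×10²⁸/(4π·(3.07×10¹²)²) = 656.9 W/m².
For an isothermal sphere, absorbed (1−a)S·πr² = emitted σ·4πr²·T⁴, so T⁴ = (1−a)S/(4σ).
T⁴ = 1.00·656.9/(4·5.67×10⁻⁸) = 2.896×10⁹ K⁴.

T ≈ 232 K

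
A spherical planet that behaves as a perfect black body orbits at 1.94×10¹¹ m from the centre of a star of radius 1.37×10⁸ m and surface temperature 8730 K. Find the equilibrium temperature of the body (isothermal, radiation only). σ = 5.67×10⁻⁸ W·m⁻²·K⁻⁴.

The star's surface emits σT_*⁴; at distance d the flux is S = σT_*⁴(R_*/d)².
S = 5.67×10⁻⁸·(8730)⁴·(1.37×10⁸/1.94×10¹¹)² = 164.2 W/m².
For an isothermal sphere T⁴ = (1−a)S/(4σ) = 7.242×10⁸ K⁴.

T ≈ 164 K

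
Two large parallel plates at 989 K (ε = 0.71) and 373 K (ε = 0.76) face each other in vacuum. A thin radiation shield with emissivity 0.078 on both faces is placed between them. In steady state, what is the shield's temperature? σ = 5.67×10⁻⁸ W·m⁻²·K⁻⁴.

T_s ≈ 835 K

In steady state the net flux on the hot side equals that on the cold side.
σ(T₁⁴−T_s⁴)/D₁ = σ(T_s⁴−T₂⁴)/D₂, with D₁ = 1/ε₁+1/ε_s−1 = 13.23, D₂ = 1/ε_s+1/ε₂−1 = 13.14.
Solve for T_s⁴: T_s⁴ = (D₂·T₁⁴ + D₁·T₂⁴)/(D₁+D₂) = 4.864×10¹¹ K⁴.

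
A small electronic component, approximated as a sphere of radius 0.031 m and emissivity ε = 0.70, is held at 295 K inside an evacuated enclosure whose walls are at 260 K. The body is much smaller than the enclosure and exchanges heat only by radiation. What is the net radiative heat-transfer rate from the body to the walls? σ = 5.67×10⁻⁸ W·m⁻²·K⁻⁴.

P_net ≈ 1.44 W

For a small grey body in a large enclosure: P_net = εσA(T_body⁴ − T_wall⁴).
A = 4πr² = 0.01208 m²; T_body⁴ − T_wall⁴ = 7.573×10⁹ − 4.570×10⁹ = 3.004×10⁹ K⁴.
|P_net| = 0.70·5.67×10⁻⁸·0.01208·3.004×10⁹.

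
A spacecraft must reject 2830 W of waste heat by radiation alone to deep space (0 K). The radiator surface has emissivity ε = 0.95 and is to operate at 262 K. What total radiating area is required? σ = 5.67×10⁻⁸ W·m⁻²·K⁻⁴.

A ≈ 11.1 m²

P = εσA T⁴ ⇒ A = P/(εσT⁴).
T⁴ = 4.712×10⁹ K⁴.
A = 2830/(0.95 × 5.67×10⁻⁸ × 4.712×10⁹).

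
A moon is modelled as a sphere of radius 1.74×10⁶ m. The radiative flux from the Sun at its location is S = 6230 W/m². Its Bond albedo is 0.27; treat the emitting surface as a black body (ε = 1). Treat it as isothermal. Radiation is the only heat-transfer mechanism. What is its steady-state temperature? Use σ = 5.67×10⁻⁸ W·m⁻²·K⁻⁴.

T ≈ 376 K

At equilibrium, absorbed power = emitted power.
Absorbing cross-section = πr² = 9.511×10¹² m²; emitting surface = 4πr² = 3.805×10¹³ m² (ratio 4).
(1−a)S·A_cross = εσ·A_surf·T⁴  ⇒  T⁴ = (1−a)S/(4σ).
T⁴ = 0.730·6230/(4·5.67×10⁻⁸) = 2.005×10¹⁰ K⁴.
T = (2.005×10¹⁰)^(1/4).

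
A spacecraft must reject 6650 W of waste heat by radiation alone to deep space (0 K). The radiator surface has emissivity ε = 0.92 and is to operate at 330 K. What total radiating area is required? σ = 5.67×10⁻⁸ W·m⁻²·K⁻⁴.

P = εσA T⁴ ⇒ A = P/(εσT⁴).
T⁴ = 1.186×10¹⁰ K⁴.
A = 6650/(0.92 × 5.67×10⁻⁸ × 1.186×10¹⁰).

A ≈ 10.7 m²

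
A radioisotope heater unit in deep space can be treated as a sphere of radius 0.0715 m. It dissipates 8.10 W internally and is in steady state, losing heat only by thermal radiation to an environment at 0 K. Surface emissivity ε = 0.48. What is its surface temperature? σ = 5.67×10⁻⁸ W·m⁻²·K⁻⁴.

Steady state: internal power = radiated power, P = εσA T⁴.
Radiating area A = 4πr² = 0.06424 m².
T⁴ = P/(εσA) = 8.10/(0.48·5.67×10⁻⁸·0.06424) = 4.633×10⁹ K⁴.
T = (4.633×10⁹)^(1/4).

T ≈ 261 K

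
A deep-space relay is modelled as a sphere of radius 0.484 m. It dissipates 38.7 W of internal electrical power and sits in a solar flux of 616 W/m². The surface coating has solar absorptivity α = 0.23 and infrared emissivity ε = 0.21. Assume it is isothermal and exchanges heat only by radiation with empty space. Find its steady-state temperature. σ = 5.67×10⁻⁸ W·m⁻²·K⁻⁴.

At steady state, absorbed solar power + internal power = radiated power.
Absorbed: α·S·A_cross = 0.23·616·0.7359 = 104.3 W (cross-section πr²).
Total input = 104.3 + 38.7 = 143.0 W.
Radiated: εσ·A_surf·T⁴ with A_surf = 4πr² = 2.944 m².
T⁴ = 143.0/(0.21·5.67×10⁻⁸·2.944) = 4.079×10⁹ K⁴.

T ≈ 253 K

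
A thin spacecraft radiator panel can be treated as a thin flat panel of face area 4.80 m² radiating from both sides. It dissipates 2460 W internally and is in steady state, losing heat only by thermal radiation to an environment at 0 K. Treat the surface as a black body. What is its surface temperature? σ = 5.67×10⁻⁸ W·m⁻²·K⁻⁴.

T ≈ 259 K

Steady state: internal power = radiated power, P = εσA T⁴.
Radiating area A = 2·4.80 = 9.600 m².
T⁴ = P/(εσA) = 2460/(1.0·5.67×10⁻⁸·9.600) = 4.519×10⁹ K⁴.
T = (4.519×10⁹)^(1/4).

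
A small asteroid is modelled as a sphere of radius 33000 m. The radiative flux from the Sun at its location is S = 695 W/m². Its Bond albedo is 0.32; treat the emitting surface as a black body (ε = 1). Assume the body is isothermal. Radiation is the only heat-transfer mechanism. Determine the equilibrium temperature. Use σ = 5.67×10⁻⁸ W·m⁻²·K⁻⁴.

At equilibrium, absorbed power = emitted power.
Absorbing cross-section = πr² = 3.421×10⁹ m²; emitting surface = 4πr² = 1.368×10¹⁰ m² (ratio 4).
(1−a)S·A_cross = εσ·A_surf·T⁴  ⇒  T⁴ = (1−a)S/(4σ).
T⁴ = 0.680·695/(4·5.67×10⁻⁸) = 2.084×10⁹ K⁴.
T = (2.084×10⁹)^(1/4).

T ≈ 214 K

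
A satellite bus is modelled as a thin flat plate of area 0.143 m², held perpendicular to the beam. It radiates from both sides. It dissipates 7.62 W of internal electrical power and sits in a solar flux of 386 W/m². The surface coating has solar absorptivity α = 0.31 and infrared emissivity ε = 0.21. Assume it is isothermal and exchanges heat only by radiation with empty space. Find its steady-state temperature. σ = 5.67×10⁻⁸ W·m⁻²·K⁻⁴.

At steady state, absorbed solar power + internal power = radiated power.
Absorbed: α·S·A_cross = 0.31·386·0.1430 = 17.11 W (cross-section A).
Total input = 17.11 + 7.62 = 24.73 W.
Radiated: εσ·A_surf·T⁴ with A_surf = 2A = 0.2860 m².
T⁴ = 24.73/(0.21·5.67×10⁻⁸·0.2860) = 7.262×10⁹ K⁴.

T ≈ 292 K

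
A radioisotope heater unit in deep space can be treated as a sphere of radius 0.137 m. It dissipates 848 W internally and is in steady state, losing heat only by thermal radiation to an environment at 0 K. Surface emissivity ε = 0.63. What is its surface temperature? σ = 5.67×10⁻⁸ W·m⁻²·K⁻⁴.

T ≈ 563 K

Steady state: internal power = radiated power, P = εσA T⁴.
Radiating area A = 4πr² = 0.2359 m².
T⁴ = P/(εσA) = 848/(0.63·5.67×10⁻⁸·0.2359) = 1.007×10¹¹ K⁴.
T = (1.007×10¹¹)^(1/4).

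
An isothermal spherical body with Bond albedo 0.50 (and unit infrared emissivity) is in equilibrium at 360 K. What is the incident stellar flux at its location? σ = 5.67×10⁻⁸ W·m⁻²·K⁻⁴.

S ≈ 7620 W/m²

(1−a)S·πr² = σ·4πr²·T⁴ ⇒ S = 4σT⁴/(1−a).
S = 4·5.67×10⁻⁸·1.680×10¹⁰/0.500.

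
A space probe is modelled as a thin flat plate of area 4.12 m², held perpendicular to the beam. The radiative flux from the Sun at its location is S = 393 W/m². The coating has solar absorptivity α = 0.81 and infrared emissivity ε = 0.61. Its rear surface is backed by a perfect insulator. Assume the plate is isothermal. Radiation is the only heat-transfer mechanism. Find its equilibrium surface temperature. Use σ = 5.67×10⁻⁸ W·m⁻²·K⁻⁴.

T ≈ 310 K

At equilibrium, absorbed power = emitted power.
Absorbing cross-section = A = 4.120 m²; emitting surface = A = 4.120 m² (ratio 1).
αS·A_cross = εσ·A_surf·T⁴  ⇒  T⁴ = αS/(ε·1σ).
T⁴ = 0.810·393/(0.61·1·5.67×10⁻⁸) = 9.204×10⁹ K⁴.
T = (9.204×10⁹)^(1/4).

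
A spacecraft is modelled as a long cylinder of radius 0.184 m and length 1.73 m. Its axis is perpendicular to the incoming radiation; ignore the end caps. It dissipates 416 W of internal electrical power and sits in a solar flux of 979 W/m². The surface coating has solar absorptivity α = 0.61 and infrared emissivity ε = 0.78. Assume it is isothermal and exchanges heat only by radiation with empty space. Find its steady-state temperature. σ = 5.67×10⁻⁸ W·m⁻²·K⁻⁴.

At steady state, absorbed solar power + internal power = radiated power.
Absorbed: α·S·A_cross = 0.61·979·0.6366 = 380.2 W (cross-section 2rL).
Total input = 380.2 + 416 = 796.2 W.
Radiated: εσ·A_surf·T⁴ with A_surf = 2πrL = 2.000 m².
T⁴ = 796.2/(0.78·5.67×10⁻⁸·2.000) = 9.001×10⁹ K⁴.

T ≈ 308 K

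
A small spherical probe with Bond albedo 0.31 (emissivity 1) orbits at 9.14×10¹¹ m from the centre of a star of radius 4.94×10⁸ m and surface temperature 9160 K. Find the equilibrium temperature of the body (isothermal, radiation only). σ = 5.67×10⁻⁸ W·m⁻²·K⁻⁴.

The star's surface emits σT_*⁴; at distance d the flux is S = σT_*⁴(R_*/d)².
S = 5.67×10⁻⁸·(9160)⁴·(4.94×10⁸/9.14×10¹¹)² = 116.6 W/m².
For an isothermal sphere T⁴ = (1−a)S/(4σ) = 3.548×10⁸ K⁴.

T ≈ 137 K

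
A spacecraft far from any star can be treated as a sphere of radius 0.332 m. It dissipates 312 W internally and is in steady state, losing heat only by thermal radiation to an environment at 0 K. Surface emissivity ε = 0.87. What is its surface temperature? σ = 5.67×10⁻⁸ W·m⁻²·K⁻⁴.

T ≈ 260 K

Steady state: internal power = radiated power, P = εσA T⁴.
Radiating area A = 4πr² = 1.385 m².
T⁴ = P/(εσA) = 312/(0.87·5.67×10⁻⁸·1.385) = 4.566×10⁹ K⁴.
T = (4.566×10⁹)^(1/4).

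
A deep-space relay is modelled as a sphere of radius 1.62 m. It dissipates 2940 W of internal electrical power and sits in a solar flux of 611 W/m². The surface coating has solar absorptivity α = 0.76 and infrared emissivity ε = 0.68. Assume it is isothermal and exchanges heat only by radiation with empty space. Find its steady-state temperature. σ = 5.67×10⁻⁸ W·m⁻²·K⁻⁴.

T ≈ 270 K

At steady state, absorbed solar power + internal power = radiated power.
Absorbed: α·S·A_cross = 0.76·611·8.245 = 3829 W (cross-section πr²).
Total input = 3829 + 2940 = 6769 W.
Radiated: εσ·A_surf·T⁴ with A_surf = 4πr² = 32.98 m².
T⁴ = 6769/(0.68·5.67×10⁻⁸·32.98) = 5.323×10⁹ K⁴.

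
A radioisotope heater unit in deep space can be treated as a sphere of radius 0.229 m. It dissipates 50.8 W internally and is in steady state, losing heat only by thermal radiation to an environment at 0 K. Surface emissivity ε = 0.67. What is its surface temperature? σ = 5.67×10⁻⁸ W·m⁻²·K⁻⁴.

T ≈ 212 K

Steady state: internal power = radiated power, P = εσA T⁴.
Radiating area A = 4πr² = 0.6590 m².
T⁴ = P/(εσA) = 50.8/(0.67·5.67×10⁻⁸·0.6590) = 2.029×10⁹ K⁴.
T = (2.029×10⁹)^(1/4).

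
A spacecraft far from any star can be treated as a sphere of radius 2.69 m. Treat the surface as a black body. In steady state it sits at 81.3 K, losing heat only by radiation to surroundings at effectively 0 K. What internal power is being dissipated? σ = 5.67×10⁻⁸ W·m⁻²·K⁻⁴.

Steady state: P = εσA T⁴.
A = 4πr² = 90.93 m²; T⁴ = (81.3)⁴ = 4.369×10⁷ K⁴.
P = 1.0 × 5.67×10⁻⁸ × 90.93 × 4.369×10⁷.

P ≈ 225 W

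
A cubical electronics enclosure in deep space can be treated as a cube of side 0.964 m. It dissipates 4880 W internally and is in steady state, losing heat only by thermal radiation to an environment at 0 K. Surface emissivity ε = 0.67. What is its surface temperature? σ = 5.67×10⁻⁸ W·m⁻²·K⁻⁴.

T ≈ 390 K

Steady state: internal power = radiated power, P = εσA T⁴.
Radiating area A = 6L² = 5.576 m².
T⁴ = P/(εσA) = 4880/(0.67·5.67×10⁻⁸·5.576) = 2.304×10¹⁰ K⁴.
T = (2.304×10¹⁰)^(1/4).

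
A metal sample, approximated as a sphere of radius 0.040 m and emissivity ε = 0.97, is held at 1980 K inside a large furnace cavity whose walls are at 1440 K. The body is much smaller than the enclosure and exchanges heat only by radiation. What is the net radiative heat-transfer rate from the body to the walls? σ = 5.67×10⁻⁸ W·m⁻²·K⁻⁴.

For a small grey body in a large enclosure: P_net = εσA(T_body⁴ − T_wall⁴).
A = 4πr² = 0.02011 m²; T_body⁴ − T_wall⁴ = 1.537×10¹³ − 4.300×10¹² = 1.107×10¹³ K⁴.
|P_net| = 0.97·5.67×10⁻⁸·0.02011·1.107×10¹³.

P_net ≈ 12200 W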